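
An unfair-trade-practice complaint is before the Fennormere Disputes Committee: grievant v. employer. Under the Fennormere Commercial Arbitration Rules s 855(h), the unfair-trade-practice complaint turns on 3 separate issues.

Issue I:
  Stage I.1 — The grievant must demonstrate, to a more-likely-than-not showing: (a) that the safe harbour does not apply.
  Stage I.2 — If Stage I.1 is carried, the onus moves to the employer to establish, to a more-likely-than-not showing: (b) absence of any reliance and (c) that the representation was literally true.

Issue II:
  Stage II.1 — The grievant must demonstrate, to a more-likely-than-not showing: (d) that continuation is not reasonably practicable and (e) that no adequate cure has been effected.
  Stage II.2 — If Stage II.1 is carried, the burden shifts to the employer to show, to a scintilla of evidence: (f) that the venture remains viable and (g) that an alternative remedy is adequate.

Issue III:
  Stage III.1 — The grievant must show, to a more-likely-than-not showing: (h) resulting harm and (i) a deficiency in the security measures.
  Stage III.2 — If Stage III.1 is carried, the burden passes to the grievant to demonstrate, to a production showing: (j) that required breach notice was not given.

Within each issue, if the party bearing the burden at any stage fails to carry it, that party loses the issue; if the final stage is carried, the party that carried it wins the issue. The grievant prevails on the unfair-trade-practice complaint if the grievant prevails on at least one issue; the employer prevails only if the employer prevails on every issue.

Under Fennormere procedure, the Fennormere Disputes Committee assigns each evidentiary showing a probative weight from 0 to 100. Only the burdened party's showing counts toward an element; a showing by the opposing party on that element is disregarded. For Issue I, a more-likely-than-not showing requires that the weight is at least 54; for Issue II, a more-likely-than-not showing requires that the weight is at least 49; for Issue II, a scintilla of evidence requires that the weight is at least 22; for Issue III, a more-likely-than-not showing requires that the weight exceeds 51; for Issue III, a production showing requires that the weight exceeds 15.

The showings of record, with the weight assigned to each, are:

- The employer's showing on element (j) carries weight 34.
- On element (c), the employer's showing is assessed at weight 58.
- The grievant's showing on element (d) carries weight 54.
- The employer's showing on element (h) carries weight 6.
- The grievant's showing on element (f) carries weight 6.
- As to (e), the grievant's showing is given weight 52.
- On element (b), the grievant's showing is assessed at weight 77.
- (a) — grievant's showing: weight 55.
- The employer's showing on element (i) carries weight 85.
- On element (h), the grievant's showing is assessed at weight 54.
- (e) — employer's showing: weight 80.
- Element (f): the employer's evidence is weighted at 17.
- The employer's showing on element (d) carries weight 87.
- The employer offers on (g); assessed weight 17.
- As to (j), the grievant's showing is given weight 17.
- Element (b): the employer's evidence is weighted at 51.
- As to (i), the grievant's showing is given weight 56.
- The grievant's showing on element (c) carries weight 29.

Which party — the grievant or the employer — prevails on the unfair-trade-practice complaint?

— Issue I —
Stage I.1 (grievant, a more-likely-than-not showing, weight is at least 54): (a) 55 ≥ 54 — meets.
  The grievant carries Stage I.1; the employer now bears the burden.
Stage I.2 (employer, a more-likely-than-not showing, weight is at least 54): (b) 51 (grievant's 77 disregarded) < 54 — fails; (c) 58 (grievant's 29 disregarded) ≥ 54 — meets.
  Not every element is met, so the employer fails to carry Stage I.2.
The grievant prevails on this issue.
— Issue II —
Stage II.1 — burden on grievant; standard: a more-likely-than-not showing (weight is at least 49).
    (d): 54 (employer's 87 disregarded) ≥ 49 [met]
    (e): 52 (employer's 80 disregarded) ≥ 49 [met]
  Stage II.1 carried; the burden shifts to the employer.
Stage II.2 — burden on employer; standard: a scintilla of evidence (weight is at least 22).
    (f): 17 (grievant's 6 disregarded) < 22 [not met]
    (g): 17 < 22 [not met]
  Stage II.2 not carried; the employer fails its burden.
The grievant prevails on this issue.
— Issue III —
Stage III.1 (grievant, a more-likely-than-not showing, weight exceeds 51): (h) 54 (employer's 6 disregarded) > 51 — meets; (i) 56 (employer's 85 disregarded) > 51 — meets.
  Stage III.1 carried; the burden remains with the grievant.
Stage III.2 (grievant, a production showing, weight exceeds 15): (j) 17 (employer's 34 disregarded) > 15 — meets.
  All elements met at the final stage.
All stages carried — the grievant prevails on this issue.
Per-issue: Issue I → grievant; Issue II → grievant; Issue III → grievant. The grievant must prevail on at least one issue; overall, the grievant prevails.

grievant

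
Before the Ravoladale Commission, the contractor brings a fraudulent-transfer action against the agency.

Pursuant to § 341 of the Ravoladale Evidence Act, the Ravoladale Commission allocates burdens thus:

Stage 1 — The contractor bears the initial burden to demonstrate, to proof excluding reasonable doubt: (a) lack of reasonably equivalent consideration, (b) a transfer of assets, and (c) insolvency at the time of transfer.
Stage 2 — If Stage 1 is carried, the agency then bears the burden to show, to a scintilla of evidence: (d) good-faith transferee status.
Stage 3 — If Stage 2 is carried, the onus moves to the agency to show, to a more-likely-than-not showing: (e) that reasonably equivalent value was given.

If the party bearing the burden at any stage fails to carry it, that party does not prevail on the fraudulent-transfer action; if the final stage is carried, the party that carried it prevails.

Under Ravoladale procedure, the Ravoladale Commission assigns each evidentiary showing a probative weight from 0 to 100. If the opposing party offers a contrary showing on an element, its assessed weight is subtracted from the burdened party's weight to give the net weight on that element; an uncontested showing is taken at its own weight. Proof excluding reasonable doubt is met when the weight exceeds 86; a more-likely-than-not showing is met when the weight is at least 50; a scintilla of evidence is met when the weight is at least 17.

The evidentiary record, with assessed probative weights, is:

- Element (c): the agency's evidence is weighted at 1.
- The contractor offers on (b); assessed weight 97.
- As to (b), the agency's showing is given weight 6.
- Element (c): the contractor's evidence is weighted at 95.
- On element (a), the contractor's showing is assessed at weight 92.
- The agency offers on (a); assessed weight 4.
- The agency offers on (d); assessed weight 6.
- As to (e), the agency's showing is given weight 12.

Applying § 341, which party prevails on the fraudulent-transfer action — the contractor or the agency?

contractor

At Stage 1 the contractor must meet proof excluding reasonable doubt (weight exceeds 86): on (a) the weight is 92 less the opposing 4 gives net 88, which does exceed 86, so (a) meets the standard; on (b) the weight is 97 less the opposing 6 gives net 91, > 86, so (b) meets the standard; on (c) the weight is 95 less the opposing 1 gives net 94, which does exceed 86, so (c) meets the standard.
  The contractor carries Stage 1; the agency now bears the burden.
At Stage 2 the agency must meet a scintilla of evidence (weight is at least 17): on (d) the weight is 6, which does not reach 17, so (d) does not meet the standard.
  Stage 2 not carried; the agency fails its burden.
The analysis ends at Stage 2; the contractor prevails.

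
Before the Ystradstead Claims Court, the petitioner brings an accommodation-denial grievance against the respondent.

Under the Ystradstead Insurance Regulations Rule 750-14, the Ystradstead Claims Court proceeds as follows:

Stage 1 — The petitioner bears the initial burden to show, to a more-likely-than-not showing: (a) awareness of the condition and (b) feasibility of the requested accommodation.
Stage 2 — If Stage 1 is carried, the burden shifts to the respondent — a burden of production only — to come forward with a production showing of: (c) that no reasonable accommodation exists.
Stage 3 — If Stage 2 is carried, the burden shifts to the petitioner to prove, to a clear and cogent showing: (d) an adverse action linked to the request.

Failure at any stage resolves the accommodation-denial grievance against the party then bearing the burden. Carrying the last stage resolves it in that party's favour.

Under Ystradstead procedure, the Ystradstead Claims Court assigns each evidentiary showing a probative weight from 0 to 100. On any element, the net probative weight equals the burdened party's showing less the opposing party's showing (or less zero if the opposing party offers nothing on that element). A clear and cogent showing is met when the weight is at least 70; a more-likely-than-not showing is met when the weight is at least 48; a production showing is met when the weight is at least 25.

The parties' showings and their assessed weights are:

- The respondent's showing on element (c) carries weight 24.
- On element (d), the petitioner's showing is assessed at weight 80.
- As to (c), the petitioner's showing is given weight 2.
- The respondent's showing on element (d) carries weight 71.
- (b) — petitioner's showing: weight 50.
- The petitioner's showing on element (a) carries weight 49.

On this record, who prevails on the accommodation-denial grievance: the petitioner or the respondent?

Stage 1 — burden on petitioner; standard: a more-likely-than-not showing (weight is at least 48).
    (a): 49 ≥ 48 [met]
    (b): 50 ≥ 48 [met]
  Stage 1 carried; the burden shifts to the respondent.
Stage 2 — burden on respondent; standard: a production showing (weight is at least 25).
    (c): 24 − 2 = 22 < 25 [not met]
  Stage 2 not carried; the respondent fails its burden.
So the petitioner prevails.

petitioner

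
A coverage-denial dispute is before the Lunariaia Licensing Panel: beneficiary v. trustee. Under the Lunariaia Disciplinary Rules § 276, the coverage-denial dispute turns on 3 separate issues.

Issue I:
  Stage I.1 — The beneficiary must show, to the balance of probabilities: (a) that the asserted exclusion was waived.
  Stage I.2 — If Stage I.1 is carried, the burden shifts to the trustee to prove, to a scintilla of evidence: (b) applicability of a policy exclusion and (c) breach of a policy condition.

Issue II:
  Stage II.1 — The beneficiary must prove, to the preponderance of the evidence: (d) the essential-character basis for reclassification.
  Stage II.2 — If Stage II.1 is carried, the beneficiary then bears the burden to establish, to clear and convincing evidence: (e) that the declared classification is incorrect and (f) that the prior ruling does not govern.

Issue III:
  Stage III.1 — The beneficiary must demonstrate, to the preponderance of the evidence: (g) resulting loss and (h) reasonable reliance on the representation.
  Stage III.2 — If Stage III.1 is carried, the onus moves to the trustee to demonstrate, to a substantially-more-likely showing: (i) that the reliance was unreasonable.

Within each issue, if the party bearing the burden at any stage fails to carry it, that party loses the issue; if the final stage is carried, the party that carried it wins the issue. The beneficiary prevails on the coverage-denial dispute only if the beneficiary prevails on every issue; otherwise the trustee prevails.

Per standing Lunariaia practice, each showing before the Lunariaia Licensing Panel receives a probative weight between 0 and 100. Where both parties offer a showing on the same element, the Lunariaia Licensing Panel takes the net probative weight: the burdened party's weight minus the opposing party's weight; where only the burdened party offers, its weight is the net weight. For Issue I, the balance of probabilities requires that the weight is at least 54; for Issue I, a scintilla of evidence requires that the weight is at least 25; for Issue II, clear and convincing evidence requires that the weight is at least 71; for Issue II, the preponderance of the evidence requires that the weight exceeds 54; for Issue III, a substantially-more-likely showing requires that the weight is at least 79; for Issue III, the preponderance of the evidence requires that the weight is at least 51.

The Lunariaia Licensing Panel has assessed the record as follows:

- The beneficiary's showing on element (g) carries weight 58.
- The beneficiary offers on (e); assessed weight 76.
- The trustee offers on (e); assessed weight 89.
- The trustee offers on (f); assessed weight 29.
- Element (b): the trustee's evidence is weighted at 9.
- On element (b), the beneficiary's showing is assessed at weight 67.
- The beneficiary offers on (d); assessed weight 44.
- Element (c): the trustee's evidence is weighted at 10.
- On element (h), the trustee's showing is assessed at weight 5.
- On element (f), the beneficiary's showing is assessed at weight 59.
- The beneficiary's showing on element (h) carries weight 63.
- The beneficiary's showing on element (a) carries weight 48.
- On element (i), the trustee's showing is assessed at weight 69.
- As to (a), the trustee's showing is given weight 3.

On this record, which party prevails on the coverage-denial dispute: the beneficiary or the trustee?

— Issue I —
Stage I.1 — burden on beneficiary; standard: the balance of probabilities (weight is at least 54).
    (a): 48 − 3 = 45 < 54 [not met]
  Not every element is met, so the beneficiary fails to carry Stage I.1.
So the trustee prevails on this issue.
— Issue II —
Stage II.1 (beneficiary, the preponderance of the evidence, weight exceeds 54): (d) 44 ≤ 54 — fails.
  The beneficiary does not carry Stage II.1.
So the trustee prevails on this issue.
— Issue III —
Stage III.1 (beneficiary, the preponderance of the evidence, weight is at least 51): (g) 58 ≥ 51 — meets; (h) net 63−5=58 ≥ 51 — meets.
  All elements met. The burden passes to the trustee.
Stage III.2 (trustee, a substantially-more-likely showing, weight is at least 79): (i) 69 < 79 — fails.
  Not every element is met, so the trustee fails to carry Stage III.2.
So the beneficiary prevails on this issue.
Per-issue: Issue I → trustee; Issue II → trustee; Issue III → beneficiary. The beneficiary must prevail on every issue; overall, the trustee prevails.

trustee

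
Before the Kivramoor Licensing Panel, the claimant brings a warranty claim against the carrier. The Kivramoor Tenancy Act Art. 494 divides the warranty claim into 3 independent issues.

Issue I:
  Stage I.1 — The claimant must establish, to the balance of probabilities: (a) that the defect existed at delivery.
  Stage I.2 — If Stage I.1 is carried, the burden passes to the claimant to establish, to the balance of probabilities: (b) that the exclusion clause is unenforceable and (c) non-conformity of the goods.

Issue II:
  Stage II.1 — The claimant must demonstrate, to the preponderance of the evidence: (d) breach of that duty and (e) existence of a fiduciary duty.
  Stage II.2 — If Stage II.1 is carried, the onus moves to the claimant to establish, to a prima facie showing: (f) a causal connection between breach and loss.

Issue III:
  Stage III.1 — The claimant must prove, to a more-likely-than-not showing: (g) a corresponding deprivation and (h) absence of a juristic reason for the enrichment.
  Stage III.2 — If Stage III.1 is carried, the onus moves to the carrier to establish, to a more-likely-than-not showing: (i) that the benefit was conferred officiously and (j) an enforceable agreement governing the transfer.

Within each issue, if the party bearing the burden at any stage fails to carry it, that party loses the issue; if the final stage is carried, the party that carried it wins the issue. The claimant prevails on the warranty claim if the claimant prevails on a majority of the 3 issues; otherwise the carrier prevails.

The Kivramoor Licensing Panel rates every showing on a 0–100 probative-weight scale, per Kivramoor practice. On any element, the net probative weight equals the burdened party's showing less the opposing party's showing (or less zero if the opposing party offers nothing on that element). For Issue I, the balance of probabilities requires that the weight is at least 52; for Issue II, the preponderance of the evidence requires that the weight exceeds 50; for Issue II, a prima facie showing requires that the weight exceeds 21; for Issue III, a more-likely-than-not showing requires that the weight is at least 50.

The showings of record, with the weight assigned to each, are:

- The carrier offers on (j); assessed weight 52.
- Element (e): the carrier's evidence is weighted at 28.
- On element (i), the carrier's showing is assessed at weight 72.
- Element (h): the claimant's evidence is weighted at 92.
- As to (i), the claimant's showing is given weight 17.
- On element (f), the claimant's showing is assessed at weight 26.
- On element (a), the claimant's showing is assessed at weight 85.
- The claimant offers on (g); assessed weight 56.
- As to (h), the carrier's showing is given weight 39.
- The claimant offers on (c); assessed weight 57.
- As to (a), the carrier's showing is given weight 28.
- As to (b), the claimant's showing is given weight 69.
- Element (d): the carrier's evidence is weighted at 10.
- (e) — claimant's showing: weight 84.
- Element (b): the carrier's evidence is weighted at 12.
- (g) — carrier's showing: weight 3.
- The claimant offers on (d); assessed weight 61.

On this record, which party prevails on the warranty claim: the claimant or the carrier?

— Issue I —
Stage I.1 (claimant, the balance of probabilities, weight is at least 52): (a) net 85−28=57 ≥ 52 — meets.
  Stage I.1 carried; the burden remains with the claimant.
Stage I.2 (claimant, the balance of probabilities, weight is at least 52): (b) net 69−12=57 ≥ 52 — meets; (c) 57 ≥ 52 — meets.
  All elements met at the final stage.
With every stage satisfied, the claimant prevails on this issue.
— Issue II —
At Stage II.1 the claimant must meet the preponderance of the evidence (weight exceeds 50): on (d) the weight is 61 less the opposing 10 gives net 51, which does exceed 50, so (d) meets the standard; on (e) the weight is 84 less the opposing 28 gives net 56, > 50, so (e) meets the standard.
  Stage II.1 is satisfied; the claimant continues to bear the burden.
At Stage II.2 the claimant must meet a prima facie showing (weight exceeds 21): on (f) the weight is 26, which does exceed 21, so (f) meets the standard.
  Stage II.2 carried; the final stage is satisfied.
Every stage carried; the claimant prevails on this issue.
— Issue III —
Stage III.1 (claimant, a more-likely-than-not showing, weight is at least 50): (g) net 56−3=53 ≥ 50 — meets; (h) net 92−39=53 ≥ 50 — meets.
  Stage III.1 is satisfied; the onus moves to the carrier.
Stage III.2 (carrier, a more-likely-than-not showing, weight is at least 50): (i) net 72−17=55 ≥ 50 — meets; (j) 52 ≥ 50 — meets.
  Stage III.2 carried; the final stage is satisfied.
Every stage carried; the carrier prevails on this issue.
Per-issue: Issue I → claimant; Issue II → claimant; Issue III → carrier. The claimant must prevail on a majority of issues; overall, the claimant prevails.

claimant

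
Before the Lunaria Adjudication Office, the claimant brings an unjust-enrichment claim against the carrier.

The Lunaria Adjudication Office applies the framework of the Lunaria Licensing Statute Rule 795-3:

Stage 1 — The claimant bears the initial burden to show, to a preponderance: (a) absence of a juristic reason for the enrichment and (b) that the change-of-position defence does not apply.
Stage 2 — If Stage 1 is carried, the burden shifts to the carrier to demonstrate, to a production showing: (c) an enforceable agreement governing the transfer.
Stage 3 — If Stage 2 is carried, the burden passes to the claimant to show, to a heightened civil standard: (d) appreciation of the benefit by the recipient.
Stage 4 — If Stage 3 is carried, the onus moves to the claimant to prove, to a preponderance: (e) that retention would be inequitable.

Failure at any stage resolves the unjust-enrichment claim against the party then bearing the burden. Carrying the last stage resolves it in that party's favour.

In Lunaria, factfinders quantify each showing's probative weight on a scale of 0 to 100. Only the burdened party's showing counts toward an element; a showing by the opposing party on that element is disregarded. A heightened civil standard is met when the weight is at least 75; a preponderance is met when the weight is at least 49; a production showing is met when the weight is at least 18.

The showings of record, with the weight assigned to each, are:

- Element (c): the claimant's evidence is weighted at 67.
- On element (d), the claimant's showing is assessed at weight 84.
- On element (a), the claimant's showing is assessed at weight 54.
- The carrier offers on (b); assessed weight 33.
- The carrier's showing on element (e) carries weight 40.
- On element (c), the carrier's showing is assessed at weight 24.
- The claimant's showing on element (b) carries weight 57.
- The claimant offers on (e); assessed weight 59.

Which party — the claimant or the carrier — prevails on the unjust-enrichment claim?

At Stage 1 the claimant must meet a preponderance (weight is at least 49): on (a) the weight is 54, which does reach 49, so (a) meets the standard; on (b) the weight is 57 (the carrier's 33 is given no effect), which does reach 49, so (b) meets the standard.
  All elements met. The burden passes to the carrier.
At Stage 2 the carrier must meet a production showing (weight is at least 18): on (c) the weight is 24 (the claimant's 67 is given no effect), ≥ 18, so (c) meets the standard.
  Stage 2 is satisfied; the onus moves to the claimant.
At Stage 3 the claimant must meet a heightened civil standard (weight is at least 75): on (d) the weight is 84, which does reach 75, so (d) meets the standard.
  Stage 3 is satisfied; the claimant continues to bear the burden.
At Stage 4 the claimant must meet a preponderance (weight is at least 49): on (e) the weight is 59 (the carrier's 40 is given no effect), ≥ 49, so (e) meets the standard.
  Stage 4 carried; the final stage is satisfied.
With every stage satisfied, the claimant prevails.

claimant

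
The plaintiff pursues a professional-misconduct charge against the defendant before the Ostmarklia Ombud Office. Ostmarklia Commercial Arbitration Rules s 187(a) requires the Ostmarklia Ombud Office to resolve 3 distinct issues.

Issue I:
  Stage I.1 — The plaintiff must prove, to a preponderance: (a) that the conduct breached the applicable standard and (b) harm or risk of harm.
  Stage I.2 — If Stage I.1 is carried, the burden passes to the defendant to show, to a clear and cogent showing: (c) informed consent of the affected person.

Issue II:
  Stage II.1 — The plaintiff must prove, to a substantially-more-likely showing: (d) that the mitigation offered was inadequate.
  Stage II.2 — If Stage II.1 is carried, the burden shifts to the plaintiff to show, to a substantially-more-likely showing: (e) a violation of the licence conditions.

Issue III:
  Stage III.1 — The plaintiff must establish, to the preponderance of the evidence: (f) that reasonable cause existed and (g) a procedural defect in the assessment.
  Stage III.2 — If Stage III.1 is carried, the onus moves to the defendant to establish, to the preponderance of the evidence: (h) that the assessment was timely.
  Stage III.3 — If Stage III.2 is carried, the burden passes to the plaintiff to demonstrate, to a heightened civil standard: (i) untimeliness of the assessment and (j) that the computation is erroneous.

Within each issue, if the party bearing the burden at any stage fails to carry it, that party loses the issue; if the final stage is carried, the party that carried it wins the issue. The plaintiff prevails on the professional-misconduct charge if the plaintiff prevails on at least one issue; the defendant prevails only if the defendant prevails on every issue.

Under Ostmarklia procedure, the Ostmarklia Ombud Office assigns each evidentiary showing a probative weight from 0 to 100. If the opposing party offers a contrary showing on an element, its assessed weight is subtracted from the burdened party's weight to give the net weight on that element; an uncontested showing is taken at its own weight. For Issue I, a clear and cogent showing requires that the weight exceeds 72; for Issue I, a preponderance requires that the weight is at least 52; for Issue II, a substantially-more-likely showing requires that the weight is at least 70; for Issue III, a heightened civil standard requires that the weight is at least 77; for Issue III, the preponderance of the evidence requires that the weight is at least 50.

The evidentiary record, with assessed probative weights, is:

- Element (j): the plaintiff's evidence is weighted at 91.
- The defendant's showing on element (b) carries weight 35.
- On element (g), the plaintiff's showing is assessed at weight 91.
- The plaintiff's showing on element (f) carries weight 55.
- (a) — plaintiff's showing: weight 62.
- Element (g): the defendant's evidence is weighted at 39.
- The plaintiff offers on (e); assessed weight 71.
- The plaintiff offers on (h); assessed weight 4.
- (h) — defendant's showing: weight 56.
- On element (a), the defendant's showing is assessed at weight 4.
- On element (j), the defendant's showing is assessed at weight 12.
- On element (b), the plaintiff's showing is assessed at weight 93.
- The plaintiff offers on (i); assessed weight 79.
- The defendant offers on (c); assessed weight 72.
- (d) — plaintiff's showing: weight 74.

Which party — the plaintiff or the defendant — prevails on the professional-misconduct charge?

— Issue I —
At Stage I.1 the plaintiff must meet a preponderance (weight is at least 52): on (a) the weight is 62 less the opposing 4 gives net 58, ≥ 52, so (a) meets the standard; on (b) the weight is 93 less the opposing 35 gives net 58, which does reach 52, so (b) meets the standard.
  Stage I.1 carried; the burden shifts to the defendant.
At Stage I.2 the defendant must meet a clear and cogent showing (weight exceeds 72): on (c) the weight is 72, which does not exceed 72, so (c) does not meet the standard.
  The defendant does not carry Stage I.2.
So the plaintiff prevails on this issue.
— Issue II —
Stage II.1 — burden on plaintiff; standard: a substantially-more-likely showing (weight is at least 70).
    (d): 74 ≥ 70 [met]
  Stage II.1 carried; the burden remains with the plaintiff.
Stage II.2 — burden on plaintiff; standard: a substantially-more-likely showing (weight is at least 70).
    (e): 71 ≥ 70 [met]
  All elements met at the final stage.
Every stage carried; the plaintiff prevails on this issue.
— Issue III —
Stage III.1 (plaintiff, the preponderance of the evidence, weight is at least 50): (f) 55 ≥ 50 — meets; (g) net 91−39=52 ≥ 50 — meets.
  All elements met. The burden passes to the defendant.
Stage III.2 (defendant, the preponderance of the evidence, weight is at least 50): (h) net 56−4=52 ≥ 50 — meets.
  All elements met. The burden passes to the plaintiff.
Stage III.3 (plaintiff, a heightened civil standard, weight is at least 77): (i) 79 ≥ 77 — meets; (j) net 91−12=79 ≥ 77 — meets.
  All elements met at the final stage.
With every stage satisfied, the plaintiff prevails on this issue.
Per-issue: Issue I → plaintiff; Issue II → plaintiff; Issue III → plaintiff. The plaintiff must prevail on at least one issue; overall, the plaintiff prevails.

plaintiff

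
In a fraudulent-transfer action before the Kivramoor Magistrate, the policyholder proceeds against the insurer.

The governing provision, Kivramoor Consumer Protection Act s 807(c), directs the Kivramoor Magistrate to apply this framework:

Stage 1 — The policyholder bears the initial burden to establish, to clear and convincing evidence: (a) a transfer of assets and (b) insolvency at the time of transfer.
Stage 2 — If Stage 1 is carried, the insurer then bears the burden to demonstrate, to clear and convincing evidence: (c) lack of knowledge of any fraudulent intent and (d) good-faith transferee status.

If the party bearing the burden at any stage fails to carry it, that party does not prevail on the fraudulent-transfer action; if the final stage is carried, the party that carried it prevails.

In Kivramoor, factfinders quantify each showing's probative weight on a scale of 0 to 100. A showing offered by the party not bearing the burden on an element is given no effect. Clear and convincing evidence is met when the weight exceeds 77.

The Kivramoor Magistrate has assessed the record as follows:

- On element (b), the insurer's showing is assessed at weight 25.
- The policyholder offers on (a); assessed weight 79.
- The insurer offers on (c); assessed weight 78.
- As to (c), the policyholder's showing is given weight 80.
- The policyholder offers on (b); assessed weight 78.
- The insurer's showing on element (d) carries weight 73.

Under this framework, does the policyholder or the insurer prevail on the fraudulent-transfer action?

policyholder

At Stage 1 the policyholder must meet clear and convincing evidence (weight exceeds 77): on (a) the weight is 79, which does exceed 77, so (a) meets the standard; on (b) the weight is 78 (the insurer's 25 is given no effect), > 77, so (b) meets the standard.
  The policyholder carries Stage 1; the insurer now bears the burden.
At Stage 2 the insurer must meet clear and convincing evidence (weight exceeds 77): on (c) the weight is 78 (the policyholder's 80 is given no effect), which does exceed 77, so (c) meets the standard; on (d) the weight is 73, ≤ 77, so (d) does not meet the standard.
  Not every element is met, so the insurer fails to carry Stage 2.
So the policyholder prevails.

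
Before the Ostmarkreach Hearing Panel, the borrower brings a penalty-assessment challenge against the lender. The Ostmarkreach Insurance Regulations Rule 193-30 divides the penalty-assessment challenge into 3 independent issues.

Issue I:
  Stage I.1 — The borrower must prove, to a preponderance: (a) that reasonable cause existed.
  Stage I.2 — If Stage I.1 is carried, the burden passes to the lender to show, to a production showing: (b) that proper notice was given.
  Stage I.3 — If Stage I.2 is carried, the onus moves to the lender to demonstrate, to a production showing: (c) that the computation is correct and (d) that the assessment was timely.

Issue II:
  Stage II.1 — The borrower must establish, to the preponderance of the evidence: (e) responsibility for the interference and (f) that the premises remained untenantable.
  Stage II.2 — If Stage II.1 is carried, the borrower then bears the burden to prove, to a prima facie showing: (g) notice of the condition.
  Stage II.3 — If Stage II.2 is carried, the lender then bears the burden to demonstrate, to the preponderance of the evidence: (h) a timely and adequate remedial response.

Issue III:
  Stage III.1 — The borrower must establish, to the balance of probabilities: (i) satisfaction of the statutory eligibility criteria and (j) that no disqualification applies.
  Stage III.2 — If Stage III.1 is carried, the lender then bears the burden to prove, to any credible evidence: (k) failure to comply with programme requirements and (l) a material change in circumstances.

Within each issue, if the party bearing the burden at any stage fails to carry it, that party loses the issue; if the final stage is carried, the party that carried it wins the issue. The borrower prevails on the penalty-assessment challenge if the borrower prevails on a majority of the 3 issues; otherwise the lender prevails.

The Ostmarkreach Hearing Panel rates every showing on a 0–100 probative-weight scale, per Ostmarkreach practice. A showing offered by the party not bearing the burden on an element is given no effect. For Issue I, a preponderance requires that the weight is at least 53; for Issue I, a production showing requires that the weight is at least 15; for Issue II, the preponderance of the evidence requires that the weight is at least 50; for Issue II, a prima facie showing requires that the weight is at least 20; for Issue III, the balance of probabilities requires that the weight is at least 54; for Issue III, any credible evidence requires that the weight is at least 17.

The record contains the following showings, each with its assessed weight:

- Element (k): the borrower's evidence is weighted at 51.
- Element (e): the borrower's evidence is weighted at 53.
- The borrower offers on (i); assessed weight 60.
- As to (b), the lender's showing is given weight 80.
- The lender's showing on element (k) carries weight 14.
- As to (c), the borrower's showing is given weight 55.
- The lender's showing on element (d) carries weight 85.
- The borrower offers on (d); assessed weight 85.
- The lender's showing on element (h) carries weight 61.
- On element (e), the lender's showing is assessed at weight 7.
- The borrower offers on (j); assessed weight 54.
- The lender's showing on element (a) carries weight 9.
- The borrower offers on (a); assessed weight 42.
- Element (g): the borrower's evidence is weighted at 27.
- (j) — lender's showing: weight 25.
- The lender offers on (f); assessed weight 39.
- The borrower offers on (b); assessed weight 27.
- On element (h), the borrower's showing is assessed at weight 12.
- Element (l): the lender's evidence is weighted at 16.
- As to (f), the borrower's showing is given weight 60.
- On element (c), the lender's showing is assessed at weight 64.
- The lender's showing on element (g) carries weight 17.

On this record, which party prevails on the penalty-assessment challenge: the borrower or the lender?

lender

— Issue I —
Stage I.1 — burden on borrower; standard: a preponderance (weight is at least 53).
    (a): 42 (lender's 9 disregarded) < 53 [not met]
  Not every element is met, so the borrower fails to carry Stage I.1.
The analysis ends at Stage I.1; the lender prevails on this issue.
— Issue II —
Stage II.1 — burden on borrower; standard: the preponderance of the evidence (weight is at least 50).
    (e): 53 (lender's 7 disregarded) ≥ 50 [met]
    (f): 60 (lender's 39 disregarded) ≥ 50 [met]
  All elements met. The borrower retains the burden for Stage II.2.
Stage II.2 — burden on borrower; standard: a prima facie showing (weight is at least 20).
    (g): 27 (lender's 17 disregarded) ≥ 20 [met]
  All elements met. The burden passes to the lender.
Stage II.3 — burden on lender; standard: the preponderance of the evidence (weight is at least 50).
    (h): 61 (borrower's 12 disregarded) ≥ 50 [met]
  Stage II.3 carried; the final stage is satisfied.
All stages carried — the lender prevails on this issue.
— Issue III —
At Stage III.1 the borrower must meet the balance of probabilities (weight is at least 54): on (i) the weight is 60, which does reach 54, so (i) meets the standard; on (j) the weight is 54 (the lender's 25 is given no effect), ≥ 54, so (j) meets the standard.
  Stage III.1 carried; the burden shifts to the lender.
At Stage III.2 the lender must meet any credible evidence (weight is at least 17): on (k) the weight is 14 (the borrower's 51 is given no effect), which does not reach 17, so (k) does not meet the standard; on (l) the weight is 16, which does not reach 17, so (l) does not meet the standard.
  The lender does not carry Stage III.2.
The analysis ends at Stage III.2; the borrower prevails on this issue.
Per-issue: Issue I → lender; Issue II → lender; Issue III → borrower. The borrower must prevail on a majority of issues; overall, the lender prevails.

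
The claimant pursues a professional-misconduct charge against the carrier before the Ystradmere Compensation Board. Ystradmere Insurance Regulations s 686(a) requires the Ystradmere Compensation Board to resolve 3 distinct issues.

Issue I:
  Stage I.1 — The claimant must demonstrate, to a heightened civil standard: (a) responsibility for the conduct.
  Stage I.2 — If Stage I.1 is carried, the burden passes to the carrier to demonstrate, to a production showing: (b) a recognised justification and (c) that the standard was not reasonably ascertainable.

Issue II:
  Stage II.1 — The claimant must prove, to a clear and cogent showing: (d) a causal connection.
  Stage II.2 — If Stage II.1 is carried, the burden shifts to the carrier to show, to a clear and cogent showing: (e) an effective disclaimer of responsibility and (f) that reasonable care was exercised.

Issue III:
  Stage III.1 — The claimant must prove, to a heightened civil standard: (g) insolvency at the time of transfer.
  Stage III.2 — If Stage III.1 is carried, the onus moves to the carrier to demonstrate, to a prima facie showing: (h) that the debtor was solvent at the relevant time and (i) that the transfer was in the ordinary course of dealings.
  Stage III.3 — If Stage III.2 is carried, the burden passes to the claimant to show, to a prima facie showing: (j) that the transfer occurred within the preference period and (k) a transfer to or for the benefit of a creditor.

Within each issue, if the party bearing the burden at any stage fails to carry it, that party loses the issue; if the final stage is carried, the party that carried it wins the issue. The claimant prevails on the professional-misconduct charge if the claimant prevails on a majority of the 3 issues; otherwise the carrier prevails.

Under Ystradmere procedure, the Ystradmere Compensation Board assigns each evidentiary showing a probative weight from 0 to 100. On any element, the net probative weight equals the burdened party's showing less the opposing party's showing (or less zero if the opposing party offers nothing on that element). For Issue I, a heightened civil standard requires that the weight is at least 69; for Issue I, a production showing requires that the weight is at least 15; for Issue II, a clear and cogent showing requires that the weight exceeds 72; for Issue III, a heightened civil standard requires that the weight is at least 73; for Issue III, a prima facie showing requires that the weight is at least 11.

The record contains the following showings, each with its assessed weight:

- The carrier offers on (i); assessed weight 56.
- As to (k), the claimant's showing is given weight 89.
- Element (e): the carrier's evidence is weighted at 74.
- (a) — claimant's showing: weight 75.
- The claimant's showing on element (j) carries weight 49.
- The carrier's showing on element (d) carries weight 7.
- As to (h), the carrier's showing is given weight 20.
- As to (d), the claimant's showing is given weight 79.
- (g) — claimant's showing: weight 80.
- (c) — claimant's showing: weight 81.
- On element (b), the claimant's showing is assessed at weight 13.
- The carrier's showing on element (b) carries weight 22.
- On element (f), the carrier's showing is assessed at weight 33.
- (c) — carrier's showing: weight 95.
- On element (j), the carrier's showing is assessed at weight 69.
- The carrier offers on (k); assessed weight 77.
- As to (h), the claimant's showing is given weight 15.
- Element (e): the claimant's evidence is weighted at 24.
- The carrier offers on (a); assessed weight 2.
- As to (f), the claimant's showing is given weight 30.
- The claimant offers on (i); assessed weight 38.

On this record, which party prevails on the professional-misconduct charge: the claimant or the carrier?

— Issue I —
Stage I.1 (claimant, a heightened civil standard, weight is at least 69): (a) net 75−2=73 ≥ 69 — meets.
  Stage I.1 is satisfied; the onus moves to the carrier.
Stage I.2 (carrier, a production showing, weight is at least 15): (b) net 22−13=9 < 15 — fails; (c) net 95−81=14 < 15 — fails.
  Stage I.2 not carried; the carrier fails its burden.
So the claimant prevails on this issue.
— Issue II —
Stage II.1 — burden on claimant; standard: a clear and cogent showing (weight exceeds 72).
    (d): 79 − 7 = 72 ≤ 72 [not met]
  Stage II.1 not carried; the claimant fails its burden.
So the carrier prevails on this issue.
— Issue III —
At Stage III.1 the claimant must meet a heightened civil standard (weight is at least 73): on (g) the weight is 80, ≥ 73, so (g) meets the standard.
  Stage III.1 carried; the burden shifts to the carrier.
At Stage III.2 the carrier must meet a prima facie showing (weight is at least 11): on (h) the weight is 20 less the opposing 15 gives net 5, < 11, so (h) does not meet the standard; on (i) the weight is 56 less the opposing 38 gives net 18, which does reach 11, so (i) meets the standard.
  Stage III.2 not carried; the carrier fails its burden.
So the claimant prevails on this issue.
Per-issue: Issue I → claimant; Issue II → carrier; Issue III → claimant. The claimant must prevail on a majority of issues; overall, the claimant prevails.

claimant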